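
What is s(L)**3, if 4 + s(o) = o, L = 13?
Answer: 729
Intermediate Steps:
s(o) = -4 + o
s(L)**3 = (-4 + 13)**3 = 9**3 = 729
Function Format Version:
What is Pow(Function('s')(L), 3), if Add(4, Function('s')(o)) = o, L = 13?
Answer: 729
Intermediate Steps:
Function('s')(o) = Add(-4, o)
Pow(Function('s')(L), 3) = Pow(Add(-4, 13), 3) = Pow(9, 3) = 729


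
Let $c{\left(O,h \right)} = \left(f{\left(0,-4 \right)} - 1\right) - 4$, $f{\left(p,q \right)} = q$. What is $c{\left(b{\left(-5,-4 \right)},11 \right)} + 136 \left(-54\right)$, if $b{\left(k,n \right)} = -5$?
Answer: $-7353$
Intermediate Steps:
$c{\left(O,h \right)} = -9$ ($c{\left(O,h \right)} = \left(-4 - 1\right) - 4 = -5 - 4 = -9$)
$c{\left(b{\left(-5,-4 \right)},11 \right)} + 136 \left(-54\right) = -9 + 136 \left(-54\right) = -9 - 7344 = -7353$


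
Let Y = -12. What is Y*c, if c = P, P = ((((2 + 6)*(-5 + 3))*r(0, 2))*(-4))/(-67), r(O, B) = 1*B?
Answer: 1536/67 ≈ 22.925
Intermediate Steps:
r(O, B) = B
P = -128/67 (P = ((((2 + 6)*(-5 + 3))*2)*(-4))/(-67) = (((8*(-2))*2)*(-4))*(-1/67) = (-16*2*(-4))*(-1/67) = -32*(-4)*(-1/67) = 128*(-1/67) = -128/67 ≈ -1.9104)
c = -128/67 ≈ -1.9104
Y*c = -12*(-128/67) = 1536/67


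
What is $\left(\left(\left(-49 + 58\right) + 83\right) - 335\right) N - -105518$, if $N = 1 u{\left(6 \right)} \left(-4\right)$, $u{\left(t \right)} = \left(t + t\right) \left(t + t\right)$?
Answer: $245486$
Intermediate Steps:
$u{\left(t \right)} = 4 t^{2}$ ($u{\left(t \right)} = 2 t 2 t = 4 t^{2}$)
$N = -576$ ($N = 1 \cdot 4 \cdot 6^{2} \left(-4\right) = 1 \cdot 4 \cdot 36 \left(-4\right) = 1 \cdot 144 \left(-4\right) = 144 \left(-4\right) = -576$)
$\left(\left(\left(-49 + 58\right) + 83\right) - 335\right) N - -105518 = \left(\left(\left(-49 + 58\right) + 83\right) - 335\right) \left(-576\right) - -105518 = \left(\left(9 + 83\right) - 335\right) \left(-576\right) + 105518 = \left(92 - 335\right) \left(-576\right) + 105518 = \left(-243\right) \left(-576\right) + 105518 = 139968 + 105518 = 245486$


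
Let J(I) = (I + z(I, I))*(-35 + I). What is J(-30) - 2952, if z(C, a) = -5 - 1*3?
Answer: -482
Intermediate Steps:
z(C, a) = -8 (z(C, a) = -5 - 3 = -8)
J(I) = (-35 + I)*(-8 + I) (J(I) = (I - 8)*(-35 + I) = (-8 + I)*(-35 + I) = (-35 + I)*(-8 + I))
J(-30) - 2952 = (280 + (-30)² - 43*(-30)) - 2952 = (280 + 900 + 1290) - 2952 = 2470 - 2952 = -482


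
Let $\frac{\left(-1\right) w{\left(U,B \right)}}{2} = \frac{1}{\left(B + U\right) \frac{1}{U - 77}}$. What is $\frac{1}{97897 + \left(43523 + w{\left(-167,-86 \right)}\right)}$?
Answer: $\frac{253}{35778772} \approx 7.0712 \cdot 10^{-6}$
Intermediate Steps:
$w{\left(U,B \right)} = - \frac{2 \left(-77 + U\right)}{B + U}$ ($w{\left(U,B \right)} = - \frac{2}{\left(B + U\right) \frac{1}{U - 77}} = - \frac{2}{\left(B + U\right) \frac{1}{-77 + U}} = - \frac{2}{\frac{1}{-77 + U} \left(B + U\right)} = - 2 \frac{-77 + U}{B + U} = - \frac{2 \left(-77 + U\right)}{B + U}$)
$\frac{1}{97897 + \left(43523 + w{\left(-167,-86 \right)}\right)} = \frac{1}{97897 + \left(43523 + \frac{2 \left(77 - -167\right)}{-86 - 167}\right)} = \frac{1}{97897 + \left(43523 + \frac{2 \left(77 + 167\right)}{-253}\right)} = \frac{1}{97897 + \left(43523 + 2 \left(- \frac{1}{253}\right) 244\right)} = \frac{1}{97897 + \left(43523 - \frac{488}{253}\right)} = \frac{1}{97897 + \frac{11010831}{253}} = \frac{1}{\frac{35778772}{253}} = \frac{253}{35778772}$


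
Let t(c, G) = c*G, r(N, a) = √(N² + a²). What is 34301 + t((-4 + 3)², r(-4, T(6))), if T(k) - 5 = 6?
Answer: 34301 + √137 ≈ 34313.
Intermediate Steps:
T(k) = 11 (T(k) = 5 + 6 = 11)
t(c, G) = G*c
34301 + t((-4 + 3)², r(-4, T(6))) = 34301 + √((-4)² + 11²)*(-4 + 3)² = 34301 + √(16 + 121)*(-1)² = 34301 + √137*1 = 34301 + √137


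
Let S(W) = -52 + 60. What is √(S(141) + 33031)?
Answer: 3*√3671 ≈ 181.77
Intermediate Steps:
S(W) = 8
√(S(141) + 33031) = √(8 + 33031) = √33039 = 3*√3671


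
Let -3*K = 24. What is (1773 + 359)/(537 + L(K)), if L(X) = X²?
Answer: 2132/601 ≈ 3.5474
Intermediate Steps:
K = -8 (K = -⅓*24 = -8)
(1773 + 359)/(537 + L(K)) = (1773 + 359)/(537 + (-8)²) = 2132/(537 + 64) = 2132/601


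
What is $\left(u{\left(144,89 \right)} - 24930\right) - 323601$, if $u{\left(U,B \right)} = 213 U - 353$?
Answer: $-318212$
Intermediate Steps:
$u{\left(U,B \right)} = -353 + 213 U$
$\left(u{\left(144,89 \right)} - 24930\right) - 323601 = \left(\left(-353 + 213 \cdot 144\right) - 24930\right) - 323601 = \left(\left(-353 + 30672\right) - 24930\right) - 323601 = \left(30319 - 24930\right) - 323601 = 5389 - 323601 = -318212$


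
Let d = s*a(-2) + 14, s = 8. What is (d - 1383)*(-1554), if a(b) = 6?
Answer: 2052834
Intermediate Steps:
d = 62 (d = 8*6 + 14 = 48 + 14 = 62)
(d - 1383)*(-1554) = (62 - 1383)*(-1554) = -1321*(-1554) = 2052834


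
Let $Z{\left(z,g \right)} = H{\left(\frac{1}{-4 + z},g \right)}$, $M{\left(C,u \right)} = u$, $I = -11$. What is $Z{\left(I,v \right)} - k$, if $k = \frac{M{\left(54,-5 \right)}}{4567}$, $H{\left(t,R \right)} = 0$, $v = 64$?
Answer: $\frac{5}{4567} \approx 0.0010948$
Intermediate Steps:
$Z{\left(z,g \right)} = 0$
$k = - \frac{5}{4567} \approx -0.0010948$
$Z{\left(I,v \right)} - k = 0 - - \frac{5}{4567} = 0 + \frac{5}{4567} = \frac{5}{4567}$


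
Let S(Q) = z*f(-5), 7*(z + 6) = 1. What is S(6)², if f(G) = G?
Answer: 42025/49 ≈ 857.65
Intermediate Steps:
z = -41/7 (z = -6 + (⅐)*1 = -6 + ⅐ = -41/7 ≈ -5.8571)
S(Q) = 205/7 (S(Q) = -41/7*(-5) = 205/7)
S(6)² = (205/7)² = 42025/49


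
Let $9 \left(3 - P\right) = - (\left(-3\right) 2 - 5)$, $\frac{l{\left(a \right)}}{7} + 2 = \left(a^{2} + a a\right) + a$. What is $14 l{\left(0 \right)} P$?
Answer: $- \frac{3136}{9} \approx -348.44$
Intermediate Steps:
$l{\left(a \right)} = -14 + 7 a + 14 a^{2}$ ($l{\left(a \right)} = -14 + 7 \left(\left(a^{2} + a a\right) + a\right) = -14 + 7 \left(\left(a^{2} + a^{2}\right) + a\right) = -14 + 7 \left(2 a^{2} + a\right) = -14 + 7 \left(a + 2 a^{2}\right) = -14 + \left(7 a + 14 a^{2}\right) = -14 + 7 a + 14 a^{2}$)
$P = \frac{16}{9}$ ($P = 3 - \frac{\left(-1\right) \left(\left(-3\right) 2 - 5\right)}{9} = 3 - \frac{\left(-1\right) \left(-6 - 5\right)}{9} = 3 - \frac{\left(-1\right) \left(-11\right)}{9} = 3 - \frac{11}{9} = \frac{16}{9} \approx 1.7778$)
$14 l{\left(0 \right)} P = 14 \left(-14 + 7 \cdot 0 + 14 \cdot 0^{2}\right) \frac{16}{9} = 14 \left(-14 + 0 + 14 \cdot 0\right) \frac{16}{9} = 14 \left(-14 + 0 + 0\right) \frac{16}{9} = 14 \left(-14\right) \frac{16}{9} = \left(-196\right) \frac{16}{9} = - \frac{3136}{9}$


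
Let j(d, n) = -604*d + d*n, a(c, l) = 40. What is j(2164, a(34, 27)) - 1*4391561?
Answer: -5612057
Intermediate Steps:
j(2164, a(34, 27)) - 1*4391561 = 2164*(-604 + 40) - 1*4391561 = 2164*(-564) - 4391561 = -1220496 - 4391561 = -5612057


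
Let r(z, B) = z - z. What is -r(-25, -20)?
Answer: 0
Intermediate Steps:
r(z, B) = 0
-r(-25, -20) = -1*0 = 0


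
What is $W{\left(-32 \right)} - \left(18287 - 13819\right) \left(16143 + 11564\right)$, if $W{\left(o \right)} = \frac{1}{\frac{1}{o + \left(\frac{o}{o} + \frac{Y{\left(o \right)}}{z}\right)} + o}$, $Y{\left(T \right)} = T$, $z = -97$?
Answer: $- \frac{11797280301147}{95297} \approx -1.2379 \cdot 10^{8}$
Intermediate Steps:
$W{\left(o \right)} = \frac{1}{o + \frac{1}{1 + \frac{96 o}{97}}}$ ($W{\left(o \right)} = \frac{1}{\frac{1}{o + \left(\frac{o}{o} + \frac{o}{-97}\right)} + o} = \frac{1}{\frac{1}{o + \left(1 + o \left(- \frac{1}{97}\right)\right)} + o} = \frac{1}{\frac{1}{o - \left(-1 + \frac{o}{97}\right)} + o} = \frac{1}{\frac{1}{1 + \frac{96 o}{97}} + o} = \frac{1}{o + \frac{1}{1 + \frac{96 o}{97}}}$)
$W{\left(-32 \right)} - \left(18287 - 13819\right) \left(16143 + 11564\right) = \frac{97 + 96 \left(-32\right)}{97 + 96 \left(-32\right)^{2} + 97 \left(-32\right)} - \left(18287 - 13819\right) \left(16143 + 11564\right) = \frac{97 - 3072}{97 + 96 \cdot 1024 - 3104} - 4468 \cdot 27707 = \frac{1}{97 + 98304 - 3104} \left(-2975\right) - 123794876 = \frac{1}{95297} \left(-2975\right) - 123794876 = - \frac{2975}{95297} - 123794876 = - \frac{11797280301147}{95297}$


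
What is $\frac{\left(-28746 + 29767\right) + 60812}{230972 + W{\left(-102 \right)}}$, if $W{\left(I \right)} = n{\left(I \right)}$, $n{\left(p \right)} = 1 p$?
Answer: $\frac{61833}{230870} \approx 0.26783$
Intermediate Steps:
$n{\left(p \right)} = p$
$W{\left(I \right)} = I$
$\frac{\left(-28746 + 29767\right) + 60812}{230972 + W{\left(-102 \right)}} = \frac{\left(-28746 + 29767\right) + 60812}{230972 - 102} = \frac{1021 + 60812}{230870} = 61833 \cdot \frac{1}{230870} = \frac{61833}{230870}$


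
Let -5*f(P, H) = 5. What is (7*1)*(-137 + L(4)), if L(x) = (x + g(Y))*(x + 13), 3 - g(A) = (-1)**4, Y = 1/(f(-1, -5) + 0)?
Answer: -245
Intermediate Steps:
f(P, H) = -1 (f(P, H) = -1/5*5 = -1)
Y = -1 (Y = 1/(-1 + 0) = 1/(-1) = -1)
g(A) = 2 (g(A) = 3 - 1*(-1)**4 = 3 - 1*1 = 3 - 1 = 2)
L(x) = (2 + x)*(13 + x) (L(x) = (x + 2)*(x + 13) = (2 + x)*(13 + x))
(7*1)*(-137 + L(4)) = (7*1)*(-137 + (26 + 4**2 + 15*4)) = 7*(-137 + (26 + 16 + 60)) = 7*(-137 + 102) = 7*(-35) = -245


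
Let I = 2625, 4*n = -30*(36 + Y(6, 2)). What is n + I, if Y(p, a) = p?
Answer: 2310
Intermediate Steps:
n = -315 (n = (-30*(36 + 6))/4 = (-30*42)/4 = (1/4)*(-1260) = -315)
n + I = -315 + 2625 = 2310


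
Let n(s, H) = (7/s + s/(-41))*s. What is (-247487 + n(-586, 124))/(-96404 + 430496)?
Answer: -874173/1141481 ≈ -0.76582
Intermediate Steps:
n(s, H) = s*(7/s - s/41) (n(s, H) = (7/s + s*(-1/41))*s = (7/s - s/41)*s = s*(7/s - s/41))
(-247487 + n(-586, 124))/(-96404 + 430496) = (-247487 + (7 - 1/41*(-586)²))/(-96404 + 430496) = (-247487 + (7 - 1/41*343396))/334092 = (-247487 + (7 - 343396/41))*(1/334092) = (-247487 - 343109/41)*(1/334092) = -10490076/41*1/334092 = -874173/1141481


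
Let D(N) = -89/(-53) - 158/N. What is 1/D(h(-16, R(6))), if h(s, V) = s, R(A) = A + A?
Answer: 424/4899 ≈ 0.086548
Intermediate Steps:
R(A) = 2*A
D(N) = 89/53 - 158/N (D(N) = -89*(-1/53) - 158/N = 89/53 - 158/N)
1/D(h(-16, R(6))) = 1/(89/53 - 158/(-16)) = 1/(89/53 - 158*(-1/16)) = 1/(89/53 + 79/8) = 1/(4899/424) = 424/4899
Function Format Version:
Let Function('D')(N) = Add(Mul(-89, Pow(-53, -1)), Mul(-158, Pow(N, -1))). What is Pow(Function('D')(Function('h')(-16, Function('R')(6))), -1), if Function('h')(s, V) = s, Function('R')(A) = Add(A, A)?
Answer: Rational(424, 4899) ≈ 0.086548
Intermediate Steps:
Function('R')(A) = Mul(2, A)
Function('D')(N) = Add(Rational(89, 53), Mul(-158, Pow(N, -1))) (Function('D')(N) = Add(Mul(-89, Rational(-1, 53)), Mul(-158, Pow(N, -1))) = Add(Rational(89, 53), Mul(-158, Pow(N, -1))))
Pow(Function('D')(Function('h')(-16, Function('R')(6))), -1) = Pow(Add(Rational(89, 53), Mul(-158, Pow(-16, -1))), -1) = Pow(Add(Rational(89, 53), Mul(-158, Rational(-1, 16))), -1) = Pow(Add(Rational(89, 53), Rational(79, 8)), -1) = Pow(Rational(4899, 424), -1) = Rational(424, 4899)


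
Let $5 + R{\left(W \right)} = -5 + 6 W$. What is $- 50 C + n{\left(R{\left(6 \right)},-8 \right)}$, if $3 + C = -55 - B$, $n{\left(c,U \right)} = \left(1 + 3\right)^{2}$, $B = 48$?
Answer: $5316$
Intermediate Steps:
$R{\left(W \right)} = -10 + 6 W$ ($R{\left(W \right)} = -5 + \left(-5 + 6 W\right) = -10 + 6 W$)
$n{\left(c,U \right)} = 16$ ($n{\left(c,U \right)} = 4^{2} = 16$)
$C = -106$ ($C = -3 - 103 = -106$)
$- 50 C + n{\left(R{\left(6 \right)},-8 \right)} = \left(-50\right) \left(-106\right) + 16 = 5300 + 16 = 5316$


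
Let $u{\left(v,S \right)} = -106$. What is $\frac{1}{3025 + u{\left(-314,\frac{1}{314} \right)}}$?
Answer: $\frac{1}{2919} \approx 0.00034258$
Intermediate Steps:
$\frac{1}{3025 + u{\left(-314,\frac{1}{314} \right)}} = \frac{1}{3025 - 106} = \frac{1}{2919}$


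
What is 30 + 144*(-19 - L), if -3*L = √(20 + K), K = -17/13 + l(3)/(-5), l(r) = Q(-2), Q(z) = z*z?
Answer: -2706 + 48*√75595/65 ≈ -2503.0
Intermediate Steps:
Q(z) = z²
l(r) = 4 (l(r) = (-2)² = 4)
K = -137/65 (K = -17/13 + 4/(-5) = -17*1/13 + 4*(-⅕) = -17/13 - ⅘ = -137/65 ≈ -2.1077)
L = -√75595/195 (L = -√(20 - 137/65)/3 = -√75595/195 ≈ -1.4100)
30 + 144*(-19 - L) = 30 + 144*(-19 - (-1)*√75595/195) = 30 + 144*(-19 + √75595/195) = 30 + (-2736 + 48*√75595/65) = -2706 + 48*√75595/65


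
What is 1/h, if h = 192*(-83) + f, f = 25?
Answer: -1/15911 ≈ -6.2850e-5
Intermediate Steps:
h = -15911 (h = 192*(-83) + 25 = -15936 + 25 = -15911)
1/h = 1/(-15911) = -1/15911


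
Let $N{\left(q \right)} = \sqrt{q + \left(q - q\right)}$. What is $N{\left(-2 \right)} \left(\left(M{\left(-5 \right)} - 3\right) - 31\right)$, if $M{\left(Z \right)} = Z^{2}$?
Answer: $- 9 i \sqrt{2} \approx - 12.728 i$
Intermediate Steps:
$N{\left(q \right)} = \sqrt{q}$ ($N{\left(q \right)} = \sqrt{q + 0} = \sqrt{q}$)
$N{\left(-2 \right)} \left(\left(M{\left(-5 \right)} - 3\right) - 31\right) = \sqrt{-2} \left(\left(\left(-5\right)^{2} - 3\right) - 31\right) = i \sqrt{2} \left(\left(25 - 3\right) - 31\right) = i \sqrt{2} \left(22 - 31\right) = i \sqrt{2} \left(-9\right) = - 9 i \sqrt{2}$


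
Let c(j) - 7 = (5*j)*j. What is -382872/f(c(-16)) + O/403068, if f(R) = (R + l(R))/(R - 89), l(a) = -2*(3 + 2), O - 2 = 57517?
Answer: -61626473733615/171572612 ≈ -3.5919e+5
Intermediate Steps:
O = 57519 (O = 2 + 57517 = 57519)
l(a) = -10 (l(a) = -2*5 = -10)
c(j) = 7 + 5*j² (c(j) = 7 + (5*j)*j = 7 + 5*j²)
f(R) = (-10 + R)/(-89 + R) (f(R) = (R - 10)/(R - 89) = (-10 + R)/(-89 + R))
-382872/f(c(-16)) + O/403068 = -382872*(-89 + (7 + 5*(-16)²))/(-10 + (7 + 5*(-16)²)) + 57519/403068 = -382872*(-89 + (7 + 5*256))/(-10 + (7 + 5*256)) + 57519*(1/403068) = -382872*(-89 + (7 + 1280))/(-10 + (7 + 1280)) + 19173/134356 = -382872*(-89 + 1287)/(-10 + 1287) + 19173/134356 = -382872/(1277/1198) + 19173/134356 = -382872/((1/1198)*1277) + 19173/134356 = -382872/1277/1198 + 19173/134356 = -382872*1198/1277 + 19173/134356 = -458680656/1277 + 19173/134356 = -61626473733615/171572612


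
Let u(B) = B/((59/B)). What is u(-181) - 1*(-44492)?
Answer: 2657789/59 ≈ 45047.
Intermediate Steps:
u(B) = B²/59 (u(B) = B*(B/59) = B²/59)
u(-181) - 1*(-44492) = (1/59)*(-181)² - 1*(-44492) = (1/59)*32761 + 44492 = 32761/59 + 44492 = 2657789/59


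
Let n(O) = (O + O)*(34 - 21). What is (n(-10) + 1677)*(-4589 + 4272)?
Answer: -449189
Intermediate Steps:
n(O) = 26*O (n(O) = (2*O)*13 = 26*O)
(n(-10) + 1677)*(-4589 + 4272) = (26*(-10) + 1677)*(-4589 + 4272) = (-260 + 1677)*(-317) = 1417*(-317) = -449189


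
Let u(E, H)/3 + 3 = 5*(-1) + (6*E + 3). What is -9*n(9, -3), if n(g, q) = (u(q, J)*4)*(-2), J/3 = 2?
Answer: -4968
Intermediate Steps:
J = 6 (J = 3*2 = 6)
u(E, H) = -15 + 18*E (u(E, H) = -9 + 3*(5*(-1) + (6*E + 3)) = -9 + 3*(-5 + (3 + 6*E)) = -9 + 3*(-2 + 6*E) = -9 + (-6 + 18*E) = -15 + 18*E)
n(g, q) = 120 - 144*q (n(g, q) = ((-15 + 18*q)*4)*(-2) = (-60 + 72*q)*(-2) = 120 - 144*q)
-9*n(9, -3) = -9*(120 - 144*(-3)) = -9*(120 + 432) = -9*552 = -4968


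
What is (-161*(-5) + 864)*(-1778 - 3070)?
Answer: -8091312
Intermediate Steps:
(-161*(-5) + 864)*(-1778 - 3070) = (805 + 864)*(-4848) = 1669*(-4848) = -8091312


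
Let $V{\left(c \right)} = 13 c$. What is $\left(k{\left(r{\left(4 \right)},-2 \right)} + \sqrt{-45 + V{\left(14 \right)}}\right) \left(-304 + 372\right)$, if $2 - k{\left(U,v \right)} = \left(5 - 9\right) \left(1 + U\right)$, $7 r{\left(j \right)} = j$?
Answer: $\frac{3944}{7} + 68 \sqrt{137} \approx 1359.3$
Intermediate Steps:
$r{\left(j \right)} = \frac{j}{7}$
$k{\left(U,v \right)} = 6 + 4 U$ ($k{\left(U,v \right)} = 2 - \left(5 - 9\right) \left(1 + U\right) = 2 - - 4 \left(1 + U\right) = 2 - \left(-4 - 4 U\right) = 2 + \left(4 + 4 U\right) = 6 + 4 U$)
$\left(k{\left(r{\left(4 \right)},-2 \right)} + \sqrt{-45 + V{\left(14 \right)}}\right) \left(-304 + 372\right) = \left(\left(6 + 4 \cdot \frac{1}{7} \cdot 4\right) + \sqrt{-45 + 13 \cdot 14}\right) \left(-304 + 372\right) = \left(\left(6 + 4 \cdot \frac{4}{7}\right) + \sqrt{-45 + 182}\right) 68 = \left(\left(6 + \frac{16}{7}\right) + \sqrt{137}\right) 68 = \left(\frac{58}{7} + \sqrt{137}\right) 68 = \frac{3944}{7} + 68 \sqrt{137}$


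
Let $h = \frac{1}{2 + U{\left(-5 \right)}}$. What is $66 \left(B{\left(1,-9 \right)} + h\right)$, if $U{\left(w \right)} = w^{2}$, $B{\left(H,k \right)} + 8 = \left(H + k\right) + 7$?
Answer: $- \frac{5324}{9} \approx -591.56$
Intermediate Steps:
$B{\left(H,k \right)} = -1 + H + k$ ($B{\left(H,k \right)} = -8 + \left(\left(H + k\right) + 7\right) = -8 + \left(7 + H + k\right) = -1 + H + k$)
$h = \frac{1}{27}$ ($h = \frac{1}{2 + \left(-5\right)^{2}} = \frac{1}{2 + 25} = \frac{1}{27} \approx 0.037037$)
$66 \left(B{\left(1,-9 \right)} + h\right) = 66 \left(\left(-1 + 1 - 9\right) + \frac{1}{27}\right) = 66 \left(-9 + \frac{1}{27}\right) = 66 \left(- \frac{242}{27}\right) = - \frac{5324}{9}$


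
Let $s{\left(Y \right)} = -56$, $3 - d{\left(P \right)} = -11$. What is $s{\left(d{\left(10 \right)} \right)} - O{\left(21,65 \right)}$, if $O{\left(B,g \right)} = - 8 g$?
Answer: $464$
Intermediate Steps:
$d{\left(P \right)} = 14$ ($d{\left(P \right)} = 3 - -11 = 3 + 11 = 14$)
$s{\left(d{\left(10 \right)} \right)} - O{\left(21,65 \right)} = -56 - \left(-8\right) 65 = -56 - -520 = -56 + 520 = 464$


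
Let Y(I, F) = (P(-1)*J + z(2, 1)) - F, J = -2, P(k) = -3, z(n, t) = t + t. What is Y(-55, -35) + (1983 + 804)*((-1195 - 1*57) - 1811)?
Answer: -8536538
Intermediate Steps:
z(n, t) = 2*t
Y(I, F) = 8 - F (Y(I, F) = (-3*(-2) + 2*1) - F = (6 + 2) - F = 8 - F)
Y(-55, -35) + (1983 + 804)*((-1195 - 1*57) - 1811) = (8 - 1*(-35)) + (1983 + 804)*((-1195 - 1*57) - 1811) = (8 + 35) + 2787*((-1195 - 57) - 1811) = 43 + 2787*(-1252 - 1811) = 43 + 2787*(-3063) = 43 - 8536581 = -8536538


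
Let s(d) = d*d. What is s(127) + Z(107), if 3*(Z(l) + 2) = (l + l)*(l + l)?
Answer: 94177/3 ≈ 31392.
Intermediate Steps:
s(d) = d**2
Z(l) = -2 + 4*l**2/3 (Z(l) = -2 + ((l + l)*(l + l))/3 = -2 + ((2*l)*(2*l))/3 = -2 + (4*l**2)/3 = -2 + 4*l**2/3)
s(127) + Z(107) = 127**2 + (-2 + (4/3)*107**2) = 16129 + (-2 + (4/3)*11449) = 16129 + (-2 + 45796/3) = 16129 + 45790/3 = 94177/3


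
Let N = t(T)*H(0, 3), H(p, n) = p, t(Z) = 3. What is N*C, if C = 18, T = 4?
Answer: 0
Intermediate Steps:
N = 0 (N = 3*0 = 0)
N*C = 0*18 = 0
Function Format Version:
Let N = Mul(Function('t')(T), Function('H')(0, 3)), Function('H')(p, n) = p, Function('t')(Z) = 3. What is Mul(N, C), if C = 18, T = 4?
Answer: 0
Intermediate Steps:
N = 0 (N = Mul(3, 0) = 0)
Mul(N, C) = Mul(0, 18) = 0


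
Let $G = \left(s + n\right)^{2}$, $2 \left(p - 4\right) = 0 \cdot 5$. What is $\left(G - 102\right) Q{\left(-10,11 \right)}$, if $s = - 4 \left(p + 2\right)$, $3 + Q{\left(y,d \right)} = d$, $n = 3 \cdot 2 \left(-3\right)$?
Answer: $13296$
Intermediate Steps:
$n = -18$ ($n = 6 \left(-3\right) = -18$)
$p = 4$ ($p = 4 + \frac{0 \cdot 5}{2} = 4 + \frac{1}{2} \cdot 0 = 4 + 0 = 4$)
$Q{\left(y,d \right)} = -3 + d$
$s = -24$ ($s = - 4 \left(4 + 2\right) = \left(-4\right) 6 = -24$)
$G = 1764$ ($G = \left(-24 - 18\right)^{2} = \left(-42\right)^{2} = 1764$)
$\left(G - 102\right) Q{\left(-10,11 \right)} = \left(1764 - 102\right) \left(-3 + 11\right) = 1662 \cdot 8 = 13296$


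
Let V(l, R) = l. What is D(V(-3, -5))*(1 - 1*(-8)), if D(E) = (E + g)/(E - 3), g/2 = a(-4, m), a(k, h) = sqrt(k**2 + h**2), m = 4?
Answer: 9/2 - 12*sqrt(2) ≈ -12.471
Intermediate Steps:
a(k, h) = sqrt(h**2 + k**2)
g = 8*sqrt(2) (g = 2*sqrt(4**2 + (-4)**2) = 2*sqrt(16 + 16) = 2*sqrt(32) = 2*(4*sqrt(2)) = 8*sqrt(2) ≈ 11.314)
D(E) = (E + 8*sqrt(2))/(-3 + E) (D(E) = (E + 8*sqrt(2))/(E - 3) = (E + 8*sqrt(2))/(-3 + E))
D(V(-3, -5))*(1 - 1*(-8)) = ((-3 + 8*sqrt(2))/(-3 - 3))*(1 - 1*(-8)) = ((-3 + 8*sqrt(2))/(-6))*(1 + 8) = -(-3 + 8*sqrt(2))/6*9 = (1/2 - 4*sqrt(2)/3)*9 = 9/2 - 12*sqrt(2)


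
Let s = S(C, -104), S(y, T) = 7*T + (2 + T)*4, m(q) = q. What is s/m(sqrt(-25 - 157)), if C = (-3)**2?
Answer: 568*I*sqrt(182)/91 ≈ 84.206*I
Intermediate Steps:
C = 9
S(y, T) = 8 + 11*T (S(y, T) = 7*T + (8 + 4*T) = 8 + 11*T)
s = -1136 (s = 8 + 11*(-104) = 8 - 1144 = -1136)
s/m(sqrt(-25 - 157)) = -1136/sqrt(-25 - 157) = -1136*(-I*sqrt(182)/182) = -(-568)*I*sqrt(182)/91 = 568*I*sqrt(182)/91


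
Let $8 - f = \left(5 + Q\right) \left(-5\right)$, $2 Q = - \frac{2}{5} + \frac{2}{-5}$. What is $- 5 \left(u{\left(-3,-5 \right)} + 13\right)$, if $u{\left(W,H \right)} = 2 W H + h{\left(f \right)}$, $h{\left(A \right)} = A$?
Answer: $-370$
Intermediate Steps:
$Q = - \frac{2}{5}$ ($Q = \frac{- \frac{2}{5} + \frac{2}{-5}}{2} = \frac{\left(-2\right) \frac{1}{5} + 2 \left(- \frac{1}{5}\right)}{2} = \frac{- \frac{2}{5} - \frac{2}{5}}{2} = \frac{1}{2} \left(- \frac{4}{5}\right) = - \frac{2}{5} \approx -0.4$)
$f = 31$ ($f = 8 - \left(5 - \frac{2}{5}\right) \left(-5\right) = 8 - \frac{23}{5} \left(-5\right) = 8 - -23 = 8 + 23 = 31$)
$u{\left(W,H \right)} = 31 + 2 H W$ ($u{\left(W,H \right)} = 2 W H + 31 = 2 H W + 31 = 31 + 2 H W$)
$- 5 \left(u{\left(-3,-5 \right)} + 13\right) = - 5 \left(\left(31 + 2 \left(-5\right) \left(-3\right)\right) + 13\right) = - 5 \left(\left(31 + 30\right) + 13\right) = - 5 \left(61 + 13\right) = \left(-5\right) 74 = -370$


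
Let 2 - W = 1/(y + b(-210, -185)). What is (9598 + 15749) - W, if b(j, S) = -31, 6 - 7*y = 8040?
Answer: 209121588/8251 ≈ 25345.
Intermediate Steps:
y = -8034/7 (y = 6/7 - 1/7*8040 = 6/7 - 8040/7 = -8034/7 ≈ -1147.7)
W = 16509/8251 (W = 2 - 1/(-8034/7 - 31) = 2 - 1/(-8251/7) = 2 - 1*(-7/8251) = 2 + 7/8251 = 16509/8251 ≈ 2.0008)
(9598 + 15749) - W = (9598 + 15749) - 1*16509/8251 = 25347 - 16509/8251 = 209121588/8251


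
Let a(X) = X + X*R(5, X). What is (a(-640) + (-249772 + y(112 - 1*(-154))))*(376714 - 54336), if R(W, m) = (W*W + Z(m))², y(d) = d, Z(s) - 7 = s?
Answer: -76350427802068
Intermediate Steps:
Z(s) = 7 + s
R(W, m) = (7 + m + W²)² (R(W, m) = (W*W + (7 + m))² = (W² + (7 + m))² = (7 + m + W²)²)
a(X) = X + X*(32 + X)² (a(X) = X + X*(7 + X + 5²)² = X + X*(7 + X + 25)² = X + X*(32 + X)²)
(a(-640) + (-249772 + y(112 - 1*(-154))))*(376714 - 54336) = (-640*(1 + (32 - 640)²) + (-249772 + (112 - 1*(-154))))*(376714 - 54336) = (-640*(1 + (-608)²) + (-249772 + (112 + 154)))*322378 = (-640*(1 + 369664) + (-249772 + 266))*322378 = (-640*369665 - 249506)*322378 = (-236585600 - 249506)*322378 = -236835106*322378 = -76350427802068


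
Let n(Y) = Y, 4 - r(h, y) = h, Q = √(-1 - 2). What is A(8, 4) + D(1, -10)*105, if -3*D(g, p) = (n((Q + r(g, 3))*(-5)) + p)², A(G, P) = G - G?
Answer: -19250 - 8750*I*√3 ≈ -19250.0 - 15155.0*I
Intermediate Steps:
A(G, P) = 0
Q = I*√3 (Q = √(-3) = I*√3 ≈ 1.732*I)
r(h, y) = 4 - h
D(g, p) = -(-20 + p + 5*g - 5*I*√3)²/3 (D(g, p) = -((I*√3 + (4 - g))*(-5) + p)²/3 = -((4 - g + I*√3)*(-5) + p)²/3 = -((-20 + 5*g - 5*I*√3) + p)²/3 = -(-20 + p + 5*g - 5*I*√3)²/3)
A(8, 4) + D(1, -10)*105 = 0 - (-20 - 10 + 5*1 - 5*I*√3)²/3*105 = 0 - (-20 - 10 + 5 - 5*I*√3)²/3*105 = 0 - (-25 - 5*I*√3)²/3*105 = 0 - 35*(-25 - 5*I*√3)² = -35*(-25 - 5*I*√3)²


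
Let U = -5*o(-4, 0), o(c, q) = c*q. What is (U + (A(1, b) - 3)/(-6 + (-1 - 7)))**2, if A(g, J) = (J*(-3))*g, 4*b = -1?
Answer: 81/3136 ≈ 0.025829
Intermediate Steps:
b = -1/4 (b = (1/4)*(-1) = -1/4 ≈ -0.25000)
A(g, J) = -3*J*g (A(g, J) = (-3*J)*g = -3*J*g)
U = 0 (U = -(-20)*0 = -5*0 = 0)
(U + (A(1, b) - 3)/(-6 + (-1 - 7)))**2 = (0 + (-3*(-1/4)*1 - 3)/(-6 + (-1 - 7)))**2 = (0 + (3/4 - 3)/(-6 - 8))**2 = (0 - 9/4/(-14))**2 = (0 - 9/4*(-1/14))**2 = (0 + 9/56)**2 = (9/56)**2 = 81/3136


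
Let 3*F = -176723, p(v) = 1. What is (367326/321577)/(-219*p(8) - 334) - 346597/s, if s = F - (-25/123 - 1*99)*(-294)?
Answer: 7577256836792805/1926460446267511 ≈ 3.9333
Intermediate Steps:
F = -176723/3 (F = (⅓)*(-176723) = -176723/3 ≈ -58908.)
s = -10833031/123 (s = -176723/3 - (-25/123 - 1*99)*(-294) = -176723/3 - (-25*1/123 - 99)*(-294) = -176723/3 - (-25/123 - 99)*(-294) = -176723/3 - (-12202)*(-294)/123 = -176723/3 - 1*1195796/41 = -176723/3 - 1195796/41 = -10833031/123 ≈ -88073.)
(367326/321577)/(-219*p(8) - 334) - 346597/s = (367326/321577)/(-219*1 - 334) - 346597/(-10833031/123) = (367326*(1/321577))/(-219 - 334) - 346597*(-123/10833031) = (367326/321577)/(-553) + 42631431/10833031 = (367326/321577)*(-1/553) + 42631431/10833031 = -367326/177832081 + 42631431/10833031 = 7577256836792805/1926460446267511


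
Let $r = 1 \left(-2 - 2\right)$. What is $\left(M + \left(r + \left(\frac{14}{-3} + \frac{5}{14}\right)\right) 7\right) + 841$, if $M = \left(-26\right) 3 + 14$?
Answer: $\frac{4313}{6} \approx 718.83$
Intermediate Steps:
$M = -64$ ($M = -78 + 14 = -64$)
$r = -4$ ($r = 1 \left(-4\right) = -4$)
$\left(M + \left(r + \left(\frac{14}{-3} + \frac{5}{14}\right)\right) 7\right) + 841 = \left(-64 + \left(-4 + \left(\frac{14}{-3} + \frac{5}{14}\right)\right) 7\right) + 841 = \left(-64 + \left(-4 + \left(14 \left(- \frac{1}{3}\right) + 5 \cdot \frac{1}{14}\right)\right) 7\right) + 841 = \left(-64 + \left(-4 + \left(- \frac{14}{3} + \frac{5}{14}\right)\right) 7\right) + 841 = \left(-64 + \left(-4 - \frac{181}{42}\right) 7\right) + 841 = \left(-64 - \frac{349}{6}\right) + 841 = - \frac{733}{6} + 841 = \frac{4313}{6}$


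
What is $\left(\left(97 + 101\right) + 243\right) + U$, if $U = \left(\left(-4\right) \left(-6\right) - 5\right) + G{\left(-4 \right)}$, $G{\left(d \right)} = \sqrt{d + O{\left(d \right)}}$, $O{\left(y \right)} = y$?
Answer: $460 + 2 i \sqrt{2} \approx 460.0 + 2.8284 i$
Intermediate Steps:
$G{\left(d \right)} = \sqrt{2} \sqrt{d}$ ($G{\left(d \right)} = \sqrt{d + d} = \sqrt{2 d} = \sqrt{2} \sqrt{d}$)
$U = 19 + 2 i \sqrt{2}$ ($U = \left(\left(-4\right) \left(-6\right) - 5\right) + \sqrt{2} \sqrt{-4} = \left(24 - 5\right) + \sqrt{2} \cdot 2 i = 19 + 2 i \sqrt{2} \approx 19.0 + 2.8284 i$)
$\left(\left(97 + 101\right) + 243\right) + U = \left(\left(97 + 101\right) + 243\right) + \left(19 + 2 i \sqrt{2}\right) = \left(198 + 243\right) + \left(19 + 2 i \sqrt{2}\right) = 441 + \left(19 + 2 i \sqrt{2}\right) = 460 + 2 i \sqrt{2}$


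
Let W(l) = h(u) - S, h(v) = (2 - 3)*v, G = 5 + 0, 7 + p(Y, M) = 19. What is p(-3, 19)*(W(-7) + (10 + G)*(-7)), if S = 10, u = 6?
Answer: -1452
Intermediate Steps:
p(Y, M) = 12 (p(Y, M) = -7 + 19 = 12)
G = 5
h(v) = -v
W(l) = -16 (W(l) = -1*6 - 1*10 = -6 - 10 = -16)
p(-3, 19)*(W(-7) + (10 + G)*(-7)) = 12*(-16 + (10 + 5)*(-7)) = 12*(-16 + 15*(-7)) = 12*(-16 - 105) = 12*(-121) = -1452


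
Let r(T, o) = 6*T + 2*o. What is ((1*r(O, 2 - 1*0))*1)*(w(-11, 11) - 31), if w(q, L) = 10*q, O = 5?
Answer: -4794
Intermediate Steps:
r(T, o) = 2*o + 6*T
((1*r(O, 2 - 1*0))*1)*(w(-11, 11) - 31) = ((1*(2*(2 - 1*0) + 6*5))*1)*(10*(-11) - 31) = ((1*(2*(2 + 0) + 30))*1)*(-110 - 31) = ((1*(2*2 + 30))*1)*(-141) = ((1*(4 + 30))*1)*(-141) = ((1*34)*1)*(-141) = (34*1)*(-141) = 34*(-141) = -4794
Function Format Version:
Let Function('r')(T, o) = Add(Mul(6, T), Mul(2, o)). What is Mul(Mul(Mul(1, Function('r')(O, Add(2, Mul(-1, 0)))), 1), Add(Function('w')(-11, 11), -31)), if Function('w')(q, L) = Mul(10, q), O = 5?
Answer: -4794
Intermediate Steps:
Function('r')(T, o) = Add(Mul(2, o), Mul(6, T))
Mul(Mul(Mul(1, Function('r')(O, Add(2, Mul(-1, 0)))), 1), Add(Function('w')(-11, 11), -31)) = Mul(Mul(Mul(1, Add(Mul(2, Add(2, Mul(-1, 0))), Mul(6, 5))), 1), Add(Mul(10, -11), -31)) = Mul(Mul(Mul(1, Add(Mul(2, Add(2, 0)), 30)), 1), Add(-110, -31)) = Mul(Mul(Mul(1, Add(Mul(2, 2), 30)), 1), -141) = Mul(Mul(Mul(1, Add(4, 30)), 1), -141) = Mul(Mul(Mul(1, 34), 1), -141) = Mul(Mul(34, 1), -141) = Mul(34, -141) = -4794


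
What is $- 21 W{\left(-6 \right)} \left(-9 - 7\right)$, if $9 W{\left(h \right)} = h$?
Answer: $-224$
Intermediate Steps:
$W{\left(h \right)} = \frac{h}{9}$
$- 21 W{\left(-6 \right)} \left(-9 - 7\right) = - 21 \cdot \frac{1}{9} \left(-6\right) \left(-9 - 7\right) = \left(-21\right) \left(- \frac{2}{3}\right) \left(-16\right) = 14 \left(-16\right) = -224$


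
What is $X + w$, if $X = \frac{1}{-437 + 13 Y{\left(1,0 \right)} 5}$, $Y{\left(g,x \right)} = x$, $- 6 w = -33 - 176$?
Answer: $\frac{91327}{2622} \approx 34.831$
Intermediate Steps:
$w = \frac{209}{6}$ ($w = - \frac{-33 - 176}{6} = \left(- \frac{1}{6}\right) \left(-209\right) = \frac{209}{6} \approx 34.833$)
$X = - \frac{1}{437}$ ($X = \frac{1}{-437 + 13 \cdot 0 \cdot 5} = \frac{1}{-437 + 0 \cdot 5} = \frac{1}{-437 + 0} = \frac{1}{-437} = - \frac{1}{437} \approx -0.0022883$)
$X + w = - \frac{1}{437} + \frac{209}{6} = \frac{91327}{2622}$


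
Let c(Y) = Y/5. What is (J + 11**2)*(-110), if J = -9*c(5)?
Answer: -12320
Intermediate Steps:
c(Y) = Y/5 (c(Y) = Y*(1/5) = Y/5)
J = -9 (J = -9*5/5 = -9*1 = -9)
(J + 11**2)*(-110) = (-9 + 11**2)*(-110) = (-9 + 121)*(-110) = 112*(-110) = -12320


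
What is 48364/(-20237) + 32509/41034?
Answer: -189526249/118629294 ≈ -1.5976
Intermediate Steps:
48364/(-20237) + 32509/41034 = 48364*(-1/20237) + 32509*(1/41034) = -48364/20237 + 32509/41034 = -189526249/118629294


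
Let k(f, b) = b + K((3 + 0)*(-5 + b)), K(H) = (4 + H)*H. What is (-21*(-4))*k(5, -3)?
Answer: 40068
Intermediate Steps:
K(H) = H*(4 + H)
k(f, b) = b + (-15 + 3*b)*(-11 + 3*b) (k(f, b) = b + ((3 + 0)*(-5 + b))*(4 + (3 + 0)*(-5 + b)) = b + (3*(-5 + b))*(4 + 3*(-5 + b)) = b + (-15 + 3*b)*(4 + (-15 + 3*b)) = b + (-15 + 3*b)*(-11 + 3*b))
(-21*(-4))*k(5, -3) = (-21*(-4))*(165 - 77*(-3) + 9*(-3)**2) = 84*(165 + 231 + 9*9) = 84*(165 + 231 + 81) = 84*477 = 40068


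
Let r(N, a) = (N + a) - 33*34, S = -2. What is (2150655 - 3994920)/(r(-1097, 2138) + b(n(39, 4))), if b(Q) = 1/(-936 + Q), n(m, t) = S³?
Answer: 348197232/15293 ≈ 22768.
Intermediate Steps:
r(N, a) = -1122 + N + a (r(N, a) = (N + a) - 1122 = -1122 + N + a)
n(m, t) = -8 (n(m, t) = (-2)³ = -8)
(2150655 - 3994920)/(r(-1097, 2138) + b(n(39, 4))) = (2150655 - 3994920)/((-1122 - 1097 + 2138) + 1/(-936 - 8)) = -1844265/(-81 + 1/(-944)) = -1844265/(-81 - 1/944) = -1844265/(-76465/944) = -1844265*(-944/76465) = 348197232/15293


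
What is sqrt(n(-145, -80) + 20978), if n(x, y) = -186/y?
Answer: sqrt(8392130)/20 ≈ 144.85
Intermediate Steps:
sqrt(n(-145, -80) + 20978) = sqrt(-186/(-80) + 20978) = sqrt(-186*(-1/80) + 20978) = sqrt(93/40 + 20978) = sqrt(839213/40) = sqrt(8392130)/20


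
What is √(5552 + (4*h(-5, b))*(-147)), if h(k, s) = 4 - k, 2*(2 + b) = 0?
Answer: 2*√65 ≈ 16.125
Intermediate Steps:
b = -2 (b = -2 + (½)*0 = -2 + 0 = -2)
√(5552 + (4*h(-5, b))*(-147)) = √(5552 + (4*(4 - 1*(-5)))*(-147)) = √(5552 + (4*(4 + 5))*(-147)) = √(5552 + (4*9)*(-147)) = √(5552 + 36*(-147)) = √(5552 - 5292) = √260 = 2*√65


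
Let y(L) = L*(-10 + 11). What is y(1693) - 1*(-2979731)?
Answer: 2981424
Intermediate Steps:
y(L) = L (y(L) = L*1 = L)
y(1693) - 1*(-2979731) = 1693 - 1*(-2979731) = 1693 + 2979731 = 2981424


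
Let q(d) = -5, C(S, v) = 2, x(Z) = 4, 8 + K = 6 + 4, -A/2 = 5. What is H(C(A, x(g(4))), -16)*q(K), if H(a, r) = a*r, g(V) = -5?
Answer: 160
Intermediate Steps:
A = -10 (A = -2*5 = -10)
K = 2 (K = -8 + (6 + 4) = -8 + 10 = 2)
H(C(A, x(g(4))), -16)*q(K) = (2*(-16))*(-5) = -32*(-5) = 160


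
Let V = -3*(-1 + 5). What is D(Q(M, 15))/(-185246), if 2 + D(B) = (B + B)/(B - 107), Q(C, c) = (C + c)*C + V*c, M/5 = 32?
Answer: -1/23989357 ≈ -4.1685e-8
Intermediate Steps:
M = 160 (M = 5*32 = 160)
V = -12 (V = -3*4 = -12)
Q(C, c) = -12*c + C*(C + c) (Q(C, c) = (C + c)*C - 12*c = C*(C + c) - 12*c = -12*c + C*(C + c))
D(B) = -2 + 2*B/(-107 + B) (D(B) = -2 + (B + B)/(B - 107) = -2 + (2*B)/(-107 + B) = -2 + 2*B/(-107 + B))
D(Q(M, 15))/(-185246) = (214/(-107 + (160**2 - 12*15 + 160*15)))/(-185246) = (214/(-107 + (25600 - 180 + 2400)))*(-1/185246) = (214/(-107 + 27820))*(-1/185246) = (214/27713)*(-1/185246) = (214*(1/27713))*(-1/185246) = (2/259)*(-1/185246) = -1/23989357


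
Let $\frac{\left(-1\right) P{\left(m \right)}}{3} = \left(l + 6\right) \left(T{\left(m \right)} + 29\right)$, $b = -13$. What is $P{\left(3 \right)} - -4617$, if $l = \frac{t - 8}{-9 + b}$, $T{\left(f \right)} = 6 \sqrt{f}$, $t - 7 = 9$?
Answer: $\frac{45393}{11} - \frac{1116 \sqrt{3}}{11} \approx 3950.9$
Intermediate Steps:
$t = 16$ ($t = 7 + 9 = 16$)
$l = - \frac{4}{11}$ ($l = \frac{16 - 8}{-9 - 13} = \frac{8}{-22} = 8 \left(- \frac{1}{22}\right) = - \frac{4}{11} \approx -0.36364$)
$P{\left(m \right)} = - \frac{5394}{11} - \frac{1116 \sqrt{m}}{11}$ ($P{\left(m \right)} = - 3 \left(- \frac{4}{11} + 6\right) \left(6 \sqrt{m} + 29\right) = - 3 \frac{62 \left(29 + 6 \sqrt{m}\right)}{11} = - 3 \left(\frac{1798}{11} + \frac{372 \sqrt{m}}{11}\right) = - \frac{5394}{11} - \frac{1116 \sqrt{m}}{11}$)
$P{\left(3 \right)} - -4617 = \left(- \frac{5394}{11} - \frac{1116 \sqrt{3}}{11}\right) - -4617 = \left(- \frac{5394}{11} - \frac{1116 \sqrt{3}}{11}\right) + 4617 = \frac{45393}{11} - \frac{1116 \sqrt{3}}{11}$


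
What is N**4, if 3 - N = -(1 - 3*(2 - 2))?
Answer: 256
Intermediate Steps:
N = 4 (N = 3 - (-1)*(1 - 3*(2 - 2)) = 3 - (-1)*(1 - 3*0) = 3 - (-1)*(1 + 0) = 3 - (-1) = 3 - 1*(-1) = 3 + 1 = 4)
N**4 = 4**4 = 256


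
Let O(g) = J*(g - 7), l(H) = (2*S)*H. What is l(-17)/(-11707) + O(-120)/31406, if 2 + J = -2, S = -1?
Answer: 2439676/183835021 ≈ 0.013271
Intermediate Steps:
J = -4 (J = -2 - 2 = -4)
l(H) = -2*H (l(H) = (2*(-1))*H = -2*H)
O(g) = 28 - 4*g (O(g) = -4*(g - 7) = -4*(-7 + g) = 28 - 4*g)
l(-17)/(-11707) + O(-120)/31406 = -2*(-17)/(-11707) + (28 - 4*(-120))/31406 = 34*(-1/11707) + (28 + 480)*(1/31406) = -34/11707 + 508*(1/31406) = -34/11707 + 254/15703 = 2439676/183835021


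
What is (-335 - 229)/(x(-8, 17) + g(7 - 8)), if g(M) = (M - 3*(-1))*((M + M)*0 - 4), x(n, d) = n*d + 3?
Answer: 4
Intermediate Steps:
x(n, d) = 3 + d*n (x(n, d) = d*n + 3 = 3 + d*n)
g(M) = -12 - 4*M (g(M) = (M + 3)*((2*M)*0 - 4) = (3 + M)*(0 - 4) = (3 + M)*(-4) = -12 - 4*M)
(-335 - 229)/(x(-8, 17) + g(7 - 8)) = (-335 - 229)/((3 + 17*(-8)) + (-12 - 4*(7 - 8))) = -564/((3 - 136) + (-12 - 4*(-1))) = -564/(-133 + (-12 + 4)) = -564/(-133 - 8) = -564/(-141) = -564*(-1/141) = 4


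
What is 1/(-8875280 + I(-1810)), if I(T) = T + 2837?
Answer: -1/8874253 ≈ -1.1269e-7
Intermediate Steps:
I(T) = 2837 + T
1/(-8875280 + I(-1810)) = 1/(-8875280 + (2837 - 1810)) = 1/(-8875280 + 1027) = 1/(-8874253) = -1/8874253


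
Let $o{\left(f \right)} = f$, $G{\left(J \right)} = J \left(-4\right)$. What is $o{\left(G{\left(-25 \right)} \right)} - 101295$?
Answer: $-101195$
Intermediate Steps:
$G{\left(J \right)} = - 4 J$
$o{\left(G{\left(-25 \right)} \right)} - 101295 = \left(-4\right) \left(-25\right) - 101295 = 100 - 101295 = -101195$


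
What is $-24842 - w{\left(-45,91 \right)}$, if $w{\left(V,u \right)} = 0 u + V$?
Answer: $-24797$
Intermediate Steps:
$w{\left(V,u \right)} = V$ ($w{\left(V,u \right)} = 0 + V = V$)
$-24842 - w{\left(-45,91 \right)} = -24842 - -45 = -24842 + 45 = -24797$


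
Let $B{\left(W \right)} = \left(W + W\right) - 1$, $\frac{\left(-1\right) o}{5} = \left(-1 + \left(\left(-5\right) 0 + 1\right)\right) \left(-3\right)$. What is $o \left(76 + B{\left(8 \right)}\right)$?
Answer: $0$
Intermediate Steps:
$o = 0$ ($o = - 5 \left(-1 + \left(\left(-5\right) 0 + 1\right)\right) \left(-3\right) = - 5 \left(-1 + \left(0 + 1\right)\right) \left(-3\right) = - 5 \left(-1 + 1\right) \left(-3\right) = - 5 \cdot 0 \left(-3\right) = \left(-5\right) 0 = 0$)
$B{\left(W \right)} = -1 + 2 W$ ($B{\left(W \right)} = 2 W - 1 = -1 + 2 W$)
$o \left(76 + B{\left(8 \right)}\right) = 0 \left(76 + \left(-1 + 2 \cdot 8\right)\right) = 0 \left(76 + \left(-1 + 16\right)\right) = 0 \left(76 + 15\right) = 0 \cdot 91 = 0$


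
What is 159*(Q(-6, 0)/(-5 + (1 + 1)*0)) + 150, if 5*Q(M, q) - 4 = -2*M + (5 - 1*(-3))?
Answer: -66/25 ≈ -2.6400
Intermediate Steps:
Q(M, q) = 12/5 - 2*M/5 (Q(M, q) = ⅘ + (-2*M + (5 - 1*(-3)))/5 = ⅘ + (-2*M + (5 + 3))/5 = ⅘ + (-2*M + 8)/5 = ⅘ + (8 - 2*M)/5 = ⅘ + (8/5 - 2*M/5) = 12/5 - 2*M/5)
159*(Q(-6, 0)/(-5 + (1 + 1)*0)) + 150 = 159*((12/5 - ⅖*(-6))/(-5 + (1 + 1)*0)) + 150 = 159*((12/5 + 12/5)/(-5 + 2*0)) + 150 = 159*(24/(5*(-5 + 0))) + 150 = 159*((24/5)/(-5)) + 150 = 159*((24/5)*(-⅕)) + 150 = 159*(-24/25) + 150 = -3816/25 + 150 = -66/25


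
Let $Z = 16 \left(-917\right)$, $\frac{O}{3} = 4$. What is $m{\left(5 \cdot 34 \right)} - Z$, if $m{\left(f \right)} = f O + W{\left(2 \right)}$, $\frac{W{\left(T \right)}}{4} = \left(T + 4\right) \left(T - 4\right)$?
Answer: $16664$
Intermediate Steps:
$O = 12$ ($O = 3 \cdot 4 = 12$)
$Z = -14672$
$W{\left(T \right)} = 4 \left(-4 + T\right) \left(4 + T\right)$ ($W{\left(T \right)} = 4 \left(T + 4\right) \left(T - 4\right) = 4 \left(4 + T\right) \left(-4 + T\right) = 4 \left(-4 + T\right) \left(4 + T\right)$)
$m{\left(f \right)} = -48 + 12 f$ ($m{\left(f \right)} = f 12 - \left(64 - 4 \cdot 2^{2}\right) = 12 f + \left(-64 + 4 \cdot 4\right) = 12 f + \left(-64 + 16\right) = 12 f - 48 = -48 + 12 f$)
$m{\left(5 \cdot 34 \right)} - Z = \left(-48 + 12 \cdot 5 \cdot 34\right) - -14672 = \left(-48 + 12 \cdot 170\right) + 14672 = \left(-48 + 2040\right) + 14672 = 1992 + 14672 = 16664$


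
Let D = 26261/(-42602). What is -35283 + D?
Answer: -1503152627/42602 ≈ -35284.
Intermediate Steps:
D = -26261/42602 (D = 26261*(-1/42602) = -26261/42602 ≈ -0.61643)
-35283 + D = -35283 - 26261/42602 = -1503152627/42602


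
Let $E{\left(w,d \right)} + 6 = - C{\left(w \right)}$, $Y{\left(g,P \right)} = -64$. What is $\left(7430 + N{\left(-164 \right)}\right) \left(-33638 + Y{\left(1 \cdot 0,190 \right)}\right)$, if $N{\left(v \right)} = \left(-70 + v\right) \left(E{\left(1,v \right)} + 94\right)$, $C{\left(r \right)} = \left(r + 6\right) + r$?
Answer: $380495580$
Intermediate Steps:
$C{\left(r \right)} = 6 + 2 r$ ($C{\left(r \right)} = \left(6 + r\right) + r = 6 + 2 r$)
$E{\left(w,d \right)} = -12 - 2 w$ ($E{\left(w,d \right)} = -6 - \left(6 + 2 w\right) = -12 - 2 w$)
$N{\left(v \right)} = -5600 + 80 v$ ($N{\left(v \right)} = \left(-70 + v\right) \left(\left(-12 - 2\right) + 94\right) = \left(-70 + v\right) \left(-14 + 94\right) = \left(-70 + v\right) 80 = -5600 + 80 v$)
$\left(7430 + N{\left(-164 \right)}\right) \left(-33638 + Y{\left(1 \cdot 0,190 \right)}\right) = \left(7430 + \left(-5600 + 80 \left(-164\right)\right)\right) \left(-33638 - 64\right) = \left(7430 - 18720\right) \left(-33702\right) = \left(-11290\right) \left(-33702\right) = 380495580$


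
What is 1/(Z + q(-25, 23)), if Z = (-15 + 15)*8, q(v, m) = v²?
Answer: 1/625 ≈ 0.0016000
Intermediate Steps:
Z = 0 (Z = 0*8 = 0)
1/(Z + q(-25, 23)) = 1/(0 + (-25)²) = 1/(0 + 625) = 1/625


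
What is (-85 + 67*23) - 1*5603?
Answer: -4147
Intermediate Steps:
(-85 + 67*23) - 1*5603 = (-85 + 1541) - 5603 = 1456 - 5603 = -4147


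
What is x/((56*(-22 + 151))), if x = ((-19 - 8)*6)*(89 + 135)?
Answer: -216/43 ≈ -5.0233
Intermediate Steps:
x = -36288 (x = -27*6*224 = -162*224 = -36288)
x/((56*(-22 + 151))) = -36288*1/(56*(-22 + 151)) = -36288/(56*129) = -36288/7224 = -36288*1/7224 = -216/43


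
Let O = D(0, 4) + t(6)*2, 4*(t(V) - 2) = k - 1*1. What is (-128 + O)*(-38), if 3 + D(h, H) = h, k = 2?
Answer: 4807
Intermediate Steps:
D(h, H) = -3 + h
t(V) = 9/4 (t(V) = 2 + (2 - 1*1)/4 = 2 + (2 - 1)/4 = 2 + (¼)*1 = 2 + ¼ = 9/4)
O = 3/2 (O = (-3 + 0) + (9/4)*2 = -3 + 9/2 = 3/2 ≈ 1.5000)
(-128 + O)*(-38) = (-128 + 3/2)*(-38) = -253/2*(-38) = 4807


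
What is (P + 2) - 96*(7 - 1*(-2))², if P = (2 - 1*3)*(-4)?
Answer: -7770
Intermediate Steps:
P = 4 (P = (2 - 3)*(-4) = -1*(-4) = 4)
(P + 2) - 96*(7 - 1*(-2))² = (4 + 2) - 96*(7 - 1*(-2))² = 6 - 96*(7 + 2)² = 6 - 96*9² = 6 - 96*81 = 6 - 7776 = -7770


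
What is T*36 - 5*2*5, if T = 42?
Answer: 1462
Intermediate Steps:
T*36 - 5*2*5 = 42*36 - 5*2*5 = 1512 - 10*5 = 1512 - 50 = 1462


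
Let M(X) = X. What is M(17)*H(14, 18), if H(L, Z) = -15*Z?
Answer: -4590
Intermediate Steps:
M(17)*H(14, 18) = 17*(-15*18) = 17*(-270) = -4590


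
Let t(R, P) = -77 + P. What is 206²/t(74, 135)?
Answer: 21218/29 ≈ 731.66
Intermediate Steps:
206²/t(74, 135) = 206²/(-77 + 135) = 42436/58 = 42436*(1/58) = 21218/29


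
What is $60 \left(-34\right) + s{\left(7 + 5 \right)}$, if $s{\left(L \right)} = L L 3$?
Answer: $-1608$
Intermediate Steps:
$s{\left(L \right)} = 3 L^{2}$ ($s{\left(L \right)} = L^{2} \cdot 3 = 3 L^{2}$)
$60 \left(-34\right) + s{\left(7 + 5 \right)} = 60 \left(-34\right) + 3 \left(7 + 5\right)^{2} = -2040 + 3 \cdot 12^{2} = -2040 + 3 \cdot 144 = -2040 + 432 = -1608$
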